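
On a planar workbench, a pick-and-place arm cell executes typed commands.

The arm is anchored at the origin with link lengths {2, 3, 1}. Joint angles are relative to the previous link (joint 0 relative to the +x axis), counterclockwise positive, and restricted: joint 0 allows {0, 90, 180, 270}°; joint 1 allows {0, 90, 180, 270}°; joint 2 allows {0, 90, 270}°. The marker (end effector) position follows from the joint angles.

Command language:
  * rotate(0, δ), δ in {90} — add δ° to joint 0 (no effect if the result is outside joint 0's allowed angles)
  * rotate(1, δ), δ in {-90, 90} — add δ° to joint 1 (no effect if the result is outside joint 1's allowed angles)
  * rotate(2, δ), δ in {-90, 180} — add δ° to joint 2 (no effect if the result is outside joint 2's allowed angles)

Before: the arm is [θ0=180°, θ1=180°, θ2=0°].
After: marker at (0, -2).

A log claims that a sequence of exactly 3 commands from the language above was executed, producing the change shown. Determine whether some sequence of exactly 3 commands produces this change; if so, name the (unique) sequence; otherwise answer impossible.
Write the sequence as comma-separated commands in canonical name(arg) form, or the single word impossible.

from: [θ0=180°, θ1=180°, θ2=0°]
t=1 rotate(0, 90) ⇒ [θ0=270°, θ1=180°, θ2=0°]
t=2 rotate(0, 90) ⇒ [θ0=0°, θ1=180°, θ2=0°]
t=3 rotate(0, 90) ⇒ [θ0=90°, θ1=180°, θ2=0°]
uniquely the one of 125 3-step routes that fits.

rotate(0, 90), rotate(0, 90), rotate(0, 90)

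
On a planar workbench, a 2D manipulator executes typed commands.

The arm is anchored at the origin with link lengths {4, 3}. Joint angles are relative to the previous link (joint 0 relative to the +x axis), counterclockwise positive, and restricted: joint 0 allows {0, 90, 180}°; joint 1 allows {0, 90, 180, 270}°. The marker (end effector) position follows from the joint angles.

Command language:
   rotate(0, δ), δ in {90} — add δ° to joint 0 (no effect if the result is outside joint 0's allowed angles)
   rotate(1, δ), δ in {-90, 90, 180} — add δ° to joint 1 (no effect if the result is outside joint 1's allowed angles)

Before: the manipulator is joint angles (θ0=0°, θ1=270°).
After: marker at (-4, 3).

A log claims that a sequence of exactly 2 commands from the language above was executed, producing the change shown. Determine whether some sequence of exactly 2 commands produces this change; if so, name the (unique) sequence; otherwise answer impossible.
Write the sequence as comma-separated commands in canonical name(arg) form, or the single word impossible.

rotate(0, 90), rotate(0, 90)

begin: joint angles (θ0=0°, θ1=270°)
step 1 (rotate(0, 90)): joint angles (θ0=90°, θ1=270°)
step 2 (rotate(0, 90)): joint angles (θ0=180°, θ1=270°)
all 16 alternatives checked — unique.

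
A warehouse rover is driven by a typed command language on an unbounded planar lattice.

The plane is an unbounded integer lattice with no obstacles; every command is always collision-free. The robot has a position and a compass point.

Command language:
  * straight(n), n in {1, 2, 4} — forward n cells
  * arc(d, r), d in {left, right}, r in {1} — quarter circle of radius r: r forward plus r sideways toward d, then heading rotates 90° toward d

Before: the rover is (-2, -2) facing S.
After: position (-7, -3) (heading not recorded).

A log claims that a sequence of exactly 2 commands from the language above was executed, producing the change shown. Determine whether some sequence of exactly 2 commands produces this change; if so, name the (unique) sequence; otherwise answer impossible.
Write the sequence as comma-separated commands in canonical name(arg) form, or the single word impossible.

arc(right, 1), straight(4)

key: order matters: swapping arc(right, 1) and straight(4) lands elsewhere
begin: (-2, -2) facing S
1. arc(right, 1) → (-3, -3) facing W
2. straight(4) → (-7, -3) facing W
no other 2-command option fits: unique.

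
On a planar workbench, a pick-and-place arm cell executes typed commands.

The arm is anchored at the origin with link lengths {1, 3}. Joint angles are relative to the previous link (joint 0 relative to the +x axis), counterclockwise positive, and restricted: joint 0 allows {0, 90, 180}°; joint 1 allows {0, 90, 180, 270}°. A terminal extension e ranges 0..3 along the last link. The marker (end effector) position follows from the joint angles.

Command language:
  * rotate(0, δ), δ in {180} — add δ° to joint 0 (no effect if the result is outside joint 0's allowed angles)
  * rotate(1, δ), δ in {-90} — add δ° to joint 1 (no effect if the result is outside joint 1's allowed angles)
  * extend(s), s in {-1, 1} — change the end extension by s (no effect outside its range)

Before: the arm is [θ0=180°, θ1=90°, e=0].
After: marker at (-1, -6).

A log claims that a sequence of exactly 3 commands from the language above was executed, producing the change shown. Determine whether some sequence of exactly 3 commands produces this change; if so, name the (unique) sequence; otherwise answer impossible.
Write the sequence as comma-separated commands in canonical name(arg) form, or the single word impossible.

begin: [θ0=180°, θ1=90°, e=0]
1. extend(1) → [θ0=180°, θ1=90°, e=1]
2. extend(1) → [θ0=180°, θ1=90°, e=2]
3. extend(1) → [θ0=180°, θ1=90°, e=3]
no other 3-command option fits: unique.

extend(1), extend(1), extend(1)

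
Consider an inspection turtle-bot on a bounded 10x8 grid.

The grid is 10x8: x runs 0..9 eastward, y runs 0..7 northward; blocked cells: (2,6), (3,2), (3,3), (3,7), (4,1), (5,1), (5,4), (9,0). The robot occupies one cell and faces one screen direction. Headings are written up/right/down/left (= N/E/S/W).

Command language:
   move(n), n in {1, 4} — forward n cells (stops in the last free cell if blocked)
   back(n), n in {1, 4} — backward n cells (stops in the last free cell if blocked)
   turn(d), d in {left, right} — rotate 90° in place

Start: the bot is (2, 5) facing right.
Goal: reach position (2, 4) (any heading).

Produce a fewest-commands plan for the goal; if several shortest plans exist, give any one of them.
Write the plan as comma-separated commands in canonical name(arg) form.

turn(left), back(1)

begin: (2, 5) facing right
t=1 turn(left) ⇒ (2, 5) facing up
t=2 back(1) ⇒ (2, 4) facing up
minimal: 2 command(s), checked below 2.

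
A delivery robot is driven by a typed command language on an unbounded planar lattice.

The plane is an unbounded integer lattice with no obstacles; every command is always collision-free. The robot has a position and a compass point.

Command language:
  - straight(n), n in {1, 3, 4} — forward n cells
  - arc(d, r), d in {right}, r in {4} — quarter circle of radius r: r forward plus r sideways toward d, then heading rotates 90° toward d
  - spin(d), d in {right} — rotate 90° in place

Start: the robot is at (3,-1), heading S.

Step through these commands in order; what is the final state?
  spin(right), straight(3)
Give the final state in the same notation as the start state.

start: at (3,-1), heading S
1. spin(right) → at (3,-1), heading W
2. straight(3) → at (0,-1), heading W

at (0,-1), heading W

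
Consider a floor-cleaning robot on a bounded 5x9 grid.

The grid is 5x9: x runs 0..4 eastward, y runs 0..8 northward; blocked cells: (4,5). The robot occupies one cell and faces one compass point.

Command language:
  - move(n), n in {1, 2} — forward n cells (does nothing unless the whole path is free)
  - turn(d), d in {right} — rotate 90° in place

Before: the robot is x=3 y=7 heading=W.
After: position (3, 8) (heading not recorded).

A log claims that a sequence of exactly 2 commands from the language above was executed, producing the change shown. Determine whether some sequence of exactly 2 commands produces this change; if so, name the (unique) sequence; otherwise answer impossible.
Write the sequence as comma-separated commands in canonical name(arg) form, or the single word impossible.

key: order matters: swapping turn(right) and move(1) lands elsewhere
t0: x=3 y=7 heading=W
1. turn(right) → x=3 y=7 heading=N
2. move(1) → x=3 y=8 heading=N
all 9 alternatives checked — unique.

turn(right), move(1)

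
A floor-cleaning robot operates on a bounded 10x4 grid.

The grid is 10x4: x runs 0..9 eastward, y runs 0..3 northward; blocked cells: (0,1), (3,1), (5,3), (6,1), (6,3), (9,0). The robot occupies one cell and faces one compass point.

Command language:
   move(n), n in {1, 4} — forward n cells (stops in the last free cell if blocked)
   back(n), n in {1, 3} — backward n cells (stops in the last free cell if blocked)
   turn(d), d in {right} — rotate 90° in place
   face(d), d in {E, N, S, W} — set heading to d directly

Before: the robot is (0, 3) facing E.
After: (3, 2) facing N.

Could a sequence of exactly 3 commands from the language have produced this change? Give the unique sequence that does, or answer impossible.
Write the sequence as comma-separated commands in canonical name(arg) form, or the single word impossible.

impossible

no 3-step route produces this change.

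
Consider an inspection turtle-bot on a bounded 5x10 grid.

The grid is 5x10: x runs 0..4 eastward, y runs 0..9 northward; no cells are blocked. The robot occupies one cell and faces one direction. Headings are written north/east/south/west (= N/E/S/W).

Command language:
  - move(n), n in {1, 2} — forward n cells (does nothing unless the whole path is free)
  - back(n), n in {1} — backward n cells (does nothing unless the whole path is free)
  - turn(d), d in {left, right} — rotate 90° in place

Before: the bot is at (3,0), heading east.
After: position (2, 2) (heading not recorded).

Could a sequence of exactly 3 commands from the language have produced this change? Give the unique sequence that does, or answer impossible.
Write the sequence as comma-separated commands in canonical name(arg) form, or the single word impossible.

back(1), turn(left), move(2)

key: order matters: swapping back(1) and move(2) lands elsewhere
t0: at (3,0), heading east
t=1 back(1) ⇒ at (2,0), heading east
t=2 turn(left) ⇒ at (2,0), heading north
t=3 move(2) ⇒ at (2,2), heading north
no other 3-command option fits: unique.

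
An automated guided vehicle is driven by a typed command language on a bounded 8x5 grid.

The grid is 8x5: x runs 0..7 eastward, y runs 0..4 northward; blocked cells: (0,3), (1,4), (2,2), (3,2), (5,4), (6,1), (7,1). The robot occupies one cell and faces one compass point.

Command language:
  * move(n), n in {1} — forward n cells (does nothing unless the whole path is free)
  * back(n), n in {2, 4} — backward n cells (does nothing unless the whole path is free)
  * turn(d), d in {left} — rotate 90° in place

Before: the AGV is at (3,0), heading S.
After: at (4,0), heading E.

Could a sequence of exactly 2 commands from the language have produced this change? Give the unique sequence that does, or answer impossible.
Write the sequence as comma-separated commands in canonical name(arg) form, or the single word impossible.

key: order matters: swapping turn(left) and move(1) lands elsewhere
t0: at (3,0), heading S
t=1 turn(left) ⇒ at (3,0), heading E
t=2 move(1) ⇒ at (4,0), heading E
uniquely the one of 16 2-step routes that fits.

turn(left), move(1)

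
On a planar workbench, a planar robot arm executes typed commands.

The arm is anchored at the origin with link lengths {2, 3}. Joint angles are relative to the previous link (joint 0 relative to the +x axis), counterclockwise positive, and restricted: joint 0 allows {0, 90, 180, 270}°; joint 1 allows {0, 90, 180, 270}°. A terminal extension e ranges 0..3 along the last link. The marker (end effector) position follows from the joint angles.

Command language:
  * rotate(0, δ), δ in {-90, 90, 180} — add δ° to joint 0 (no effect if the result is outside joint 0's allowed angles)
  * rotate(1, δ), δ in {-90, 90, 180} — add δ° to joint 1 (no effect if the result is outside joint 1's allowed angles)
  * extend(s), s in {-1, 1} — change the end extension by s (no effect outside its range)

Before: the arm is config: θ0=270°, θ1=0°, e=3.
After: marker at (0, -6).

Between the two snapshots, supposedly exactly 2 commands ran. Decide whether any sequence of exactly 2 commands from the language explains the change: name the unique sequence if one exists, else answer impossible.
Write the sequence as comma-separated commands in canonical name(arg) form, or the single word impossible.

from: config: θ0=270°, θ1=0°, e=3
1. extend(-1) → config: θ0=270°, θ1=0°, e=2
2. extend(-1) → config: θ0=270°, θ1=0°, e=1
no rival 2-sequence matches.

extend(-1), extend(-1)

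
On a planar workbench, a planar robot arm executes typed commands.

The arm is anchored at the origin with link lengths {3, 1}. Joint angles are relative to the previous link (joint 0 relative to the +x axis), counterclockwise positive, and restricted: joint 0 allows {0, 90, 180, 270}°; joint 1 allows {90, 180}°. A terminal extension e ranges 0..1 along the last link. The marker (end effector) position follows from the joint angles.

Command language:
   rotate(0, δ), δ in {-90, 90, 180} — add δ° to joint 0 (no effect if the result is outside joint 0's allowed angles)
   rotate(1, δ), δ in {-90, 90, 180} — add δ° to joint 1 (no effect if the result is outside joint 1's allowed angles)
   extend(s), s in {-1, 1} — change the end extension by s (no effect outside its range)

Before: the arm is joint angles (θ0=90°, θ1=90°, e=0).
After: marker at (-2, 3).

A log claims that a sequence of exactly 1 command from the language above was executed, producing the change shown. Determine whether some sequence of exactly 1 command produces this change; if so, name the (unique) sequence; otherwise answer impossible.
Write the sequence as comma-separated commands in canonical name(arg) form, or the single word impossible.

start: joint angles (θ0=90°, θ1=90°, e=0)
step 1 (extend(1)): joint angles (θ0=90°, θ1=90°, e=1)
no rival 1-sequence matches.

extend(1)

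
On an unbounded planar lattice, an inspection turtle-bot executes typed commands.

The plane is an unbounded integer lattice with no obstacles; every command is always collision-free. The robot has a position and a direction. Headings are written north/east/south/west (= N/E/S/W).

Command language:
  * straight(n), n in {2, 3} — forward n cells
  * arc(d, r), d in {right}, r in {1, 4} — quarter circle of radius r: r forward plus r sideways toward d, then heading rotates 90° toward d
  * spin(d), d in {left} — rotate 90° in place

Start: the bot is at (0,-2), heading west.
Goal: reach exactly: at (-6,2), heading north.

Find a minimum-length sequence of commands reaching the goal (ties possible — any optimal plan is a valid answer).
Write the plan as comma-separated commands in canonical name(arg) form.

t0: at (0,-2), heading west
[1] after straight(2): at (-2,-2), heading west
[2] after arc(right, 4): at (-6,2), heading north
shorter routes all fall short; 2 is best.

straight(2), arc(right, 4)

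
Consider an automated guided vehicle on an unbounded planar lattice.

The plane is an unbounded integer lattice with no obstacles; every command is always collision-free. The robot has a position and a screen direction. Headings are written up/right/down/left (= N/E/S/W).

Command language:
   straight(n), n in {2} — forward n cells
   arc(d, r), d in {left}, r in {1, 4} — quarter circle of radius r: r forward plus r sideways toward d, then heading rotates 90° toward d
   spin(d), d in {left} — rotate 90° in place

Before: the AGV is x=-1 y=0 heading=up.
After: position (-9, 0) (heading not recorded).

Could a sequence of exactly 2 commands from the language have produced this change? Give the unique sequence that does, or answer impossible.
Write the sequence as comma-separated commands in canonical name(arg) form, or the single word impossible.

t0: x=-1 y=0 heading=up
step 1 (arc(left, 4)): x=-5 y=4 heading=left
step 2 (arc(left, 4)): x=-9 y=0 heading=down
all 16 alternatives checked — unique.

arc(left, 4), arc(left, 4)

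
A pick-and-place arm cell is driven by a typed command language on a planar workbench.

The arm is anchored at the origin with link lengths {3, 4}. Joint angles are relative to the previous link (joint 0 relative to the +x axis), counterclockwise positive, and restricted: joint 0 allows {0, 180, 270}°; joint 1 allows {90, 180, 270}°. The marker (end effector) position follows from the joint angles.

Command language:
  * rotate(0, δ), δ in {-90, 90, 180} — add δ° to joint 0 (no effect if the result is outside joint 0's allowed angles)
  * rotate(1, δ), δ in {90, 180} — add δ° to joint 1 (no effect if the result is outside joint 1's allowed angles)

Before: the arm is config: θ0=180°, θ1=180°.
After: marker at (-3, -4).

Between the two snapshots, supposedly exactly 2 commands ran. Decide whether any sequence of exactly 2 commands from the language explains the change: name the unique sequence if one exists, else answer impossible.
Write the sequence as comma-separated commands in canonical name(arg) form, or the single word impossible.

rotate(1, 90), rotate(1, 180)

key: running rotate(1, 180) before rotate(1, 90) would end elsewhere — order is forced
begin: config: θ0=180°, θ1=180°
t=1 rotate(1, 90) ⇒ config: θ0=180°, θ1=270°
t=2 rotate(1, 180) ⇒ config: θ0=180°, θ1=90°
all 25 alternatives checked — unique.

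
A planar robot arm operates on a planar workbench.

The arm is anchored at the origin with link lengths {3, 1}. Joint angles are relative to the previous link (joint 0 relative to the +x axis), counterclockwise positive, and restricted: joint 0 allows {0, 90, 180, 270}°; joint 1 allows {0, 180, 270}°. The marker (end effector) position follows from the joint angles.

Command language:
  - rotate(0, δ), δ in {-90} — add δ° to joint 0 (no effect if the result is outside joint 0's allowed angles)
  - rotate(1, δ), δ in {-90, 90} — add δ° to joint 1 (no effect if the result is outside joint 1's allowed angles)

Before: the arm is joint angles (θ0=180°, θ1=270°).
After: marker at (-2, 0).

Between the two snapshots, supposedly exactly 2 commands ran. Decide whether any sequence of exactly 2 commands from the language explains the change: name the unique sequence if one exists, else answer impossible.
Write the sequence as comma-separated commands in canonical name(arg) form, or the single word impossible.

begin: joint angles (θ0=180°, θ1=270°)
[1] after rotate(1, -90): joint angles (θ0=180°, θ1=180°)
[2] after rotate(1, -90): joint angles (θ0=180°, θ1=180°)
all 9 alternatives checked — unique.

rotate(1, -90), rotate(1, -90)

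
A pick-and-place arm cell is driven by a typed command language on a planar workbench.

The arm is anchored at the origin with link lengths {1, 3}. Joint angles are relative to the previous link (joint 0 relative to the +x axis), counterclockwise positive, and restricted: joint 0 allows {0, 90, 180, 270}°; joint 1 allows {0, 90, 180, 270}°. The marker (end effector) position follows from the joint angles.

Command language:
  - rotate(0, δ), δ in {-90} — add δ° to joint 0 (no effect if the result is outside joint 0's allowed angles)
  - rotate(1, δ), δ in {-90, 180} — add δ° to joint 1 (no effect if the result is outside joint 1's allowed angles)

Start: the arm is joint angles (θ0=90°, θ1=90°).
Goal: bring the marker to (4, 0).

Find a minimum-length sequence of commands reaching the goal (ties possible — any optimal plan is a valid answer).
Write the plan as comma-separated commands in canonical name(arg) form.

t0: joint angles (θ0=90°, θ1=90°)
step 1 (rotate(1, -90)): joint angles (θ0=90°, θ1=0°)
step 2 (rotate(0, -90)): joint angles (θ0=0°, θ1=0°)
nothing shorter than 2 reaches the goal.

rotate(1, -90), rotate(0, -90)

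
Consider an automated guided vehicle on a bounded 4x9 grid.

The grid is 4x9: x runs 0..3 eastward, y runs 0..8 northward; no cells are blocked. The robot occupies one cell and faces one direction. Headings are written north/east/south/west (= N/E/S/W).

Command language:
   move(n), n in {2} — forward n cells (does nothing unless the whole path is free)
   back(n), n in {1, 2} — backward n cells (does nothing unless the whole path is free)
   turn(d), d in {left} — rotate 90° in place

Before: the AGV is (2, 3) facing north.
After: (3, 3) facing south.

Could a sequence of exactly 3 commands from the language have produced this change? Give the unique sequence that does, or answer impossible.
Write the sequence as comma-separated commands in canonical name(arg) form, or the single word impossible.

key: cell and facing (now S) both changed — the 3 commands mix motion and turning
start: (2, 3) facing north
t=1 turn(left) ⇒ (2, 3) facing west
t=2 back(1) ⇒ (3, 3) facing west
t=3 turn(left) ⇒ (3, 3) facing south
all 64 alternatives checked — unique.

turn(left), back(1), turn(left)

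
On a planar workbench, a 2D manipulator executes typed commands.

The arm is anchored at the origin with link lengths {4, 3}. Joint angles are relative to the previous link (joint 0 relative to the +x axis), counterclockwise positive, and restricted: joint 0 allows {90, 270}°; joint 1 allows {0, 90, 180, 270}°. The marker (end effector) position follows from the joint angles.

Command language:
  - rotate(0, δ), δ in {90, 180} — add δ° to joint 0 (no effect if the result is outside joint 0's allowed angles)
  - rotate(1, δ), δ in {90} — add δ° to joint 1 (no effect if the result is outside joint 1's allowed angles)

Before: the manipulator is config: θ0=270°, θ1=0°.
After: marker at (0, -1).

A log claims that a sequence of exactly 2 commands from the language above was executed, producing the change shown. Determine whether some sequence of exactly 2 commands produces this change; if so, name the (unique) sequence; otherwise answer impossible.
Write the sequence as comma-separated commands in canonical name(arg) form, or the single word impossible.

rotate(1, 90), rotate(1, 90)

begin: config: θ0=270°, θ1=0°
1. rotate(1, 90) → config: θ0=270°, θ1=90°
2. rotate(1, 90) → config: θ0=270°, θ1=180°
no rival 2-sequence matches.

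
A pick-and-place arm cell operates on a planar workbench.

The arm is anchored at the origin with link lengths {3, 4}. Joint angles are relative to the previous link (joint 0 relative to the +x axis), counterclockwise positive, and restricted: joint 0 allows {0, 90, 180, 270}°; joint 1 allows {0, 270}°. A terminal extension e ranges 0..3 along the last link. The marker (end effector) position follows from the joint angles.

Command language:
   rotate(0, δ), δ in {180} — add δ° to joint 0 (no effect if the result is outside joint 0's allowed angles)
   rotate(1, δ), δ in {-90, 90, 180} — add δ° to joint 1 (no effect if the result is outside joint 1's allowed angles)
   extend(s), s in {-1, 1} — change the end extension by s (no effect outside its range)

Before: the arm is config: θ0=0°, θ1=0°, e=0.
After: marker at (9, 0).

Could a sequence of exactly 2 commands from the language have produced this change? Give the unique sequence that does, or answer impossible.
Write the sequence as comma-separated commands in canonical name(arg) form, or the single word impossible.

extend(1), extend(1)

initial: config: θ0=0°, θ1=0°, e=0
t=1 extend(1) ⇒ config: θ0=0°, θ1=0°, e=1
t=2 extend(1) ⇒ config: θ0=0°, θ1=0°, e=2
uniquely the one of 36 2-step routes that fits.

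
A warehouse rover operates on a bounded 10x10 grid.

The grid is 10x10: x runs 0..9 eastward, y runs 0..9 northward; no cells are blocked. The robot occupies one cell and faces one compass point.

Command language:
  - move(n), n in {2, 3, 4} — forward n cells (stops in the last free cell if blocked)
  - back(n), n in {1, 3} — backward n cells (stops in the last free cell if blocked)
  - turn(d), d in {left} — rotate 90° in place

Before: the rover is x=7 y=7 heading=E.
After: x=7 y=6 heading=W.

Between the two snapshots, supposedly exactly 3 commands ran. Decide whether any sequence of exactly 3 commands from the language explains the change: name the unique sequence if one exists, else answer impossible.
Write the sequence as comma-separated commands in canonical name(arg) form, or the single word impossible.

key: cell and facing (now W) both changed — the 3 commands mix motion and turning
begin: x=7 y=7 heading=E
1. turn(left) → x=7 y=7 heading=N
2. back(1) → x=7 y=6 heading=N
3. turn(left) → x=7 y=6 heading=W
all 216 alternatives checked — unique.

turn(left), back(1), turn(left)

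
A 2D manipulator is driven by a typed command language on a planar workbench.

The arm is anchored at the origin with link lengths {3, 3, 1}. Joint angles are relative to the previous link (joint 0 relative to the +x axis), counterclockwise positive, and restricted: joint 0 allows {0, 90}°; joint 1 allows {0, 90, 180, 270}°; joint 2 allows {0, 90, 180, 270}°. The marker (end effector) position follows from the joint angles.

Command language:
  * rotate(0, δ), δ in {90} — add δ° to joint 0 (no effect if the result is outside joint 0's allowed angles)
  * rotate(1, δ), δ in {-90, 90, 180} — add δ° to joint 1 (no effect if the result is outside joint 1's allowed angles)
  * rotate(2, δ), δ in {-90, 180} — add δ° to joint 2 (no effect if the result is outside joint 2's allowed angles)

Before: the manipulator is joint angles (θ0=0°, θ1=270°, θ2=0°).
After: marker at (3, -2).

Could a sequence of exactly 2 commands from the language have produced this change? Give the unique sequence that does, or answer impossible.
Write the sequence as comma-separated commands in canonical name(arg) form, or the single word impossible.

from: joint angles (θ0=0°, θ1=270°, θ2=0°)
t=1 rotate(2, -90) ⇒ joint angles (θ0=0°, θ1=270°, θ2=270°)
t=2 rotate(2, -90) ⇒ joint angles (θ0=0°, θ1=270°, θ2=180°)
uniquely the one of 36 2-step routes that fits.

rotate(2, -90), rotate(2, -90)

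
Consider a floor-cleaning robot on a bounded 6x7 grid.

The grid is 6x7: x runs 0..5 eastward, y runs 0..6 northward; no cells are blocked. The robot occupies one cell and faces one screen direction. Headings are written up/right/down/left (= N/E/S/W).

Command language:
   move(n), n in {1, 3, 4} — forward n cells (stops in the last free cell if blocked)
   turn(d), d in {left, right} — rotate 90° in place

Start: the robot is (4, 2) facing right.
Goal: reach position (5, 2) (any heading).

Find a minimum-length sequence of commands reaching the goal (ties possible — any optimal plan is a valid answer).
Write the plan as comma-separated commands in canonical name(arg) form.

move(3)

t0: (4, 2) facing right
step 1 (move(3)): (5, 2) facing right
no 0-step plan works, so 1 is optimal.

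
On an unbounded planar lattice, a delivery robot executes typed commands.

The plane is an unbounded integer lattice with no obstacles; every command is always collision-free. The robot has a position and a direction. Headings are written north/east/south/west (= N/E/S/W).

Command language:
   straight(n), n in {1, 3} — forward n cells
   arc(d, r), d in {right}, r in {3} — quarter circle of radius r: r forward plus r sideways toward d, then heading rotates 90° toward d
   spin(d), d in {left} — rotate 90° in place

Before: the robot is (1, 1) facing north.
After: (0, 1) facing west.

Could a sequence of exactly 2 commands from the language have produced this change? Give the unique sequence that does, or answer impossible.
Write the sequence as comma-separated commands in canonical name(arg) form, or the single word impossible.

key: order matters: swapping spin(left) and straight(1) lands elsewhere
begin: (1, 1) facing north
[1] after spin(left): (1, 1) facing west
[2] after straight(1): (0, 1) facing west
uniquely the one of 16 2-step routes that fits.

spin(left), straight(1)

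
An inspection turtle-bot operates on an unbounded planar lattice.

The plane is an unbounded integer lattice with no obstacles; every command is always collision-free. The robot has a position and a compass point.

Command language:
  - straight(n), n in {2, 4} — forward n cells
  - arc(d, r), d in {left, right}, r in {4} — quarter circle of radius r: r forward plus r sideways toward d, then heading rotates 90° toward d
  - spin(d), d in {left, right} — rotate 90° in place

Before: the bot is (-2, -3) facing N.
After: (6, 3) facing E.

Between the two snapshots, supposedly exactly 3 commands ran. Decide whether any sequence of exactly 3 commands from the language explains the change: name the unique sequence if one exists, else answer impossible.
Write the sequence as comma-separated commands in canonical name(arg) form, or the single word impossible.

key: order matters: swapping straight(2) and straight(4) lands elsewhere
start: (-2, -3) facing N
step 1 (straight(2)): (-2, -1) facing N
step 2 (arc(right, 4)): (2, 3) facing E
step 3 (straight(4)): (6, 3) facing E
uniquely the one of 216 3-step routes that fits.

straight(2), arc(right, 4), straight(4)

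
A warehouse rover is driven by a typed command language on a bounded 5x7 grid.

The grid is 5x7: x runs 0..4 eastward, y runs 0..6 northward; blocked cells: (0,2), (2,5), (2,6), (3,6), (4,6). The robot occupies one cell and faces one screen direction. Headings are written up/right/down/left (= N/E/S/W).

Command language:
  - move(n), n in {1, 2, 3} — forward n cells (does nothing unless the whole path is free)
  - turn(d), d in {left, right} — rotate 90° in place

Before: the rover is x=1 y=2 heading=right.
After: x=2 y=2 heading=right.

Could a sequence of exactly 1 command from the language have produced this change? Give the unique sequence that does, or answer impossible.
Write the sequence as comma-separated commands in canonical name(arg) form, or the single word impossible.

move(1)

key: heading stays E — the single command does not turn
t0: x=1 y=2 heading=right
t=1 move(1) ⇒ x=2 y=2 heading=right
no other 1-command option fits: unique.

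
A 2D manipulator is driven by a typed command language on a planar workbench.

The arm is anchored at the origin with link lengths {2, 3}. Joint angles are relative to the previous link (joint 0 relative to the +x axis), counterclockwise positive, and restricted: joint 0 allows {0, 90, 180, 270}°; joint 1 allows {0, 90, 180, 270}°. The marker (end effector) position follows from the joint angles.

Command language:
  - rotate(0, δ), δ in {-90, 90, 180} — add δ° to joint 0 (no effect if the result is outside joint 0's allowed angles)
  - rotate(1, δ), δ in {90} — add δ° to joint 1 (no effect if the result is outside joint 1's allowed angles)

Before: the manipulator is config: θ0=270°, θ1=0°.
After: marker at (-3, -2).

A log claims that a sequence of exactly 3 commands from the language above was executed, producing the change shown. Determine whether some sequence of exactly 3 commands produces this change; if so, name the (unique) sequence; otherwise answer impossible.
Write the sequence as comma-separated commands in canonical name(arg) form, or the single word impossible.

rotate(1, 90), rotate(1, 90), rotate(1, 90)

from: config: θ0=270°, θ1=0°
step 1 (rotate(1, 90)): config: θ0=270°, θ1=90°
step 2 (rotate(1, 90)): config: θ0=270°, θ1=180°
step 3 (rotate(1, 90)): config: θ0=270°, θ1=270°
no rival 3-sequence matches.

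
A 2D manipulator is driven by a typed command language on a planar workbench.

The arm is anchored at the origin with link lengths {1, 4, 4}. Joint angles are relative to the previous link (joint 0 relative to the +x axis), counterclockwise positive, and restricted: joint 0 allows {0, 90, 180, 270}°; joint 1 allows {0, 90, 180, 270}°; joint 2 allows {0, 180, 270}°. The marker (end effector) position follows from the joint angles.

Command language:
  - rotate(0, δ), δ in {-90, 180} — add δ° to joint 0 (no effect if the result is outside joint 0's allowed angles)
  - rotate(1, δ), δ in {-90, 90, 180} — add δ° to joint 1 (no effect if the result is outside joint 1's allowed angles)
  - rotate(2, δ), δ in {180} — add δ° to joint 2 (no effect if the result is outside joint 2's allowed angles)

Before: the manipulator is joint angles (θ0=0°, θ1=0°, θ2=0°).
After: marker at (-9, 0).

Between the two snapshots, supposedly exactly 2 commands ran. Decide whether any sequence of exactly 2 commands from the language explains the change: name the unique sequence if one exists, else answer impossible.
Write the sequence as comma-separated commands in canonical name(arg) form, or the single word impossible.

rotate(0, -90), rotate(0, -90)

t0: joint angles (θ0=0°, θ1=0°, θ2=0°)
t=1 rotate(0, -90) ⇒ joint angles (θ0=270°, θ1=0°, θ2=0°)
t=2 rotate(0, -90) ⇒ joint angles (θ0=180°, θ1=0°, θ2=0°)
all 36 alternatives checked — unique.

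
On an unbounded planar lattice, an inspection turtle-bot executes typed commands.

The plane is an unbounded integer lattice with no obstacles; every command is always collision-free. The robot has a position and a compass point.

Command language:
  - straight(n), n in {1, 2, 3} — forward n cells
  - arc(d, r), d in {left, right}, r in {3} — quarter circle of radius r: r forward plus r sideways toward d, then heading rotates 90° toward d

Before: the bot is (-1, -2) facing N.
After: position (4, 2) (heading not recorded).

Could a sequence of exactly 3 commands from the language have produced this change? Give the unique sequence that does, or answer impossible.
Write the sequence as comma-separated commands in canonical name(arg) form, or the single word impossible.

straight(1), arc(right, 3), straight(2)

key: order matters: swapping straight(1) and straight(2) lands elsewhere
from: (-1, -2) facing N
t=1 straight(1) ⇒ (-1, -1) facing N
t=2 arc(right, 3) ⇒ (2, 2) facing E
t=3 straight(2) ⇒ (4, 2) facing E
no rival 3-sequence matches.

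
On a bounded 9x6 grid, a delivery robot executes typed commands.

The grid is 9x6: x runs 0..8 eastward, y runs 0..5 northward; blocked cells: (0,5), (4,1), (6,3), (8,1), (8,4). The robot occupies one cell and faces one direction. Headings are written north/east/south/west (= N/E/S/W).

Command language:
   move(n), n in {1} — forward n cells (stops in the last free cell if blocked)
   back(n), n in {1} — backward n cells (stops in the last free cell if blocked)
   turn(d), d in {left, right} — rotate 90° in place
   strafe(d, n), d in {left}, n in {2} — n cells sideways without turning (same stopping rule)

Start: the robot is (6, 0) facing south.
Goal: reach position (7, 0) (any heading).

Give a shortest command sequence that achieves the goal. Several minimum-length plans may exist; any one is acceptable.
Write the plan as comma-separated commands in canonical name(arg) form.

from: (6, 0) facing south
[1] after turn(left): (6, 0) facing east
[2] after move(1): (7, 0) facing east
nothing shorter than 2 reaches the goal.

turn(left), move(1)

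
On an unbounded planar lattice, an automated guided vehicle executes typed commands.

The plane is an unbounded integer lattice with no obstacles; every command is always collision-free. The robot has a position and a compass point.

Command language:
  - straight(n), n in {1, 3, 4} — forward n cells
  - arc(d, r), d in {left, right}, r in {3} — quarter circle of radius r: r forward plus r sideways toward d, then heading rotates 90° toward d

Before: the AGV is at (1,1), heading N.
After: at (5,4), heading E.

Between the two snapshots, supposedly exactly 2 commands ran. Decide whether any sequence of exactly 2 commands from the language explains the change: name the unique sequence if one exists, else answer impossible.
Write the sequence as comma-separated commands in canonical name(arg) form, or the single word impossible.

arc(right, 3), straight(1)

key: cell and facing (now E) both changed — the 2 commands mix motion and turning
initial: at (1,1), heading N
1. arc(right, 3) → at (4,4), heading E
2. straight(1) → at (5,4), heading E
uniquely the one of 25 2-step routes that fits.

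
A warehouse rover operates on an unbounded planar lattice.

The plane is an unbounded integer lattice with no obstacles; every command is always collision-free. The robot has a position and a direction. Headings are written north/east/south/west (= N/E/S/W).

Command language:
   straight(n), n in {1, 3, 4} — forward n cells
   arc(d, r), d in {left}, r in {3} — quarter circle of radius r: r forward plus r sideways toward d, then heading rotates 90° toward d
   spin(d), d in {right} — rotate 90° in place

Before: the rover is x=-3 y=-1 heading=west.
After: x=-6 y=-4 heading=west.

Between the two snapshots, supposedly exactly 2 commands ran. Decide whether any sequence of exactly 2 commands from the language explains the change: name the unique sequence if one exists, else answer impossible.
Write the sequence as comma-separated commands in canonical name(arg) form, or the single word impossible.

arc(left, 3), spin(right)

key: still facing W at the end — net rotation zero over 2 steps
initial: x=-3 y=-1 heading=west
[1] after arc(left, 3): x=-6 y=-4 heading=south
[2] after spin(right): x=-6 y=-4 heading=west
no other 2-command option fits: unique.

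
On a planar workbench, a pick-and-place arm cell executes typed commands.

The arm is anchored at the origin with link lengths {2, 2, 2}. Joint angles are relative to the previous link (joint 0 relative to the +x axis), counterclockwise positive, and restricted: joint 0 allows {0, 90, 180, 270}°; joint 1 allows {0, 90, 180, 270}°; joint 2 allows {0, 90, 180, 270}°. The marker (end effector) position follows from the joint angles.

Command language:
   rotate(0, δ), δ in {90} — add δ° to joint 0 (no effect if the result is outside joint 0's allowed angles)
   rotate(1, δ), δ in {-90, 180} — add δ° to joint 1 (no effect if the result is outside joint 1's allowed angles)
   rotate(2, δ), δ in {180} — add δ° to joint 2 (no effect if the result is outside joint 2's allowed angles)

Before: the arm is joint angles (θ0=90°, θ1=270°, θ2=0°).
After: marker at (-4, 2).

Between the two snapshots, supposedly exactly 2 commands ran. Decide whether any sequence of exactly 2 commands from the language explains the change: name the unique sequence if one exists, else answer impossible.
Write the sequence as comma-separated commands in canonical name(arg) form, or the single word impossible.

initial: joint angles (θ0=90°, θ1=270°, θ2=0°)
[1] after rotate(1, -90): joint angles (θ0=90°, θ1=180°, θ2=0°)
[2] after rotate(1, -90): joint angles (θ0=90°, θ1=90°, θ2=0°)
no other 2-command option fits: unique.

rotate(1, -90), rotate(1, -90)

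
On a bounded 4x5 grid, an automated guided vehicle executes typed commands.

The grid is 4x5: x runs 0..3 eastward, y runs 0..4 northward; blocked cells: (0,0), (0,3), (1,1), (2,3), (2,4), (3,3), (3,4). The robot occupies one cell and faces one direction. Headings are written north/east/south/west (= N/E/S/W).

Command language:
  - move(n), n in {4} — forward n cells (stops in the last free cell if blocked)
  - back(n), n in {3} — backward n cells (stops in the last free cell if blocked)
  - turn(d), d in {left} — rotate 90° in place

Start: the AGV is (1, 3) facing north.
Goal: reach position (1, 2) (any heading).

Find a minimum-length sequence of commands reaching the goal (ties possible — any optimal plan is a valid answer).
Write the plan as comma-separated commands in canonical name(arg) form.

begin: (1, 3) facing north
1. back(3) → (1, 2) facing north
no 0-step plan works, so 1 is optimal.

back(3)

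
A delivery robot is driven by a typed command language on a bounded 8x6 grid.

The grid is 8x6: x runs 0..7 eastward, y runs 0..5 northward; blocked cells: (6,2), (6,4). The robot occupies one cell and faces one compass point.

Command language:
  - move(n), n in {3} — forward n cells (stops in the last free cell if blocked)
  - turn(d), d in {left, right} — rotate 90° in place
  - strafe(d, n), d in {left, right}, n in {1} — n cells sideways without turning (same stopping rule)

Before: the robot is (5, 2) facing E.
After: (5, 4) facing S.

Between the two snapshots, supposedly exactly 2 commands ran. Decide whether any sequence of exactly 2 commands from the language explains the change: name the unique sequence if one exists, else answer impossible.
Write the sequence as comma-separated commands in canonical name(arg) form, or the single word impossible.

impossible

checked all 2-command options: none fits.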